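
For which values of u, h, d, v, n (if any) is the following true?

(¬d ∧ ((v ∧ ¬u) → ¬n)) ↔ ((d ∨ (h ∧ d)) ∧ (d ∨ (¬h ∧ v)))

u=F, h=F, d=F, v=T, n=T

  (¬d ∧ ((v ∧ ¬u) → ¬n)) ↔ ((d ∨ (h ∧ d)) ∧ (d ∨ (¬h ∧ v))) = True
    ¬d ∧ ((v ∧ ¬u) → ¬n) = False
      ¬d = True
      (v ∧ ¬u) → ¬n = False
        v ∧ ¬u = True
          ¬u = True
        ¬n = False
    (d ∨ (h ∧ d)) ∧ (d ∨ (¬h ∧ v)) = False
      d ∨ (h ∧ d) = False
        h ∧ d = False
      d ∨ (¬h ∧ v) = True
        ¬h ∧ v = True
          ¬h = True
The formula evaluates to True.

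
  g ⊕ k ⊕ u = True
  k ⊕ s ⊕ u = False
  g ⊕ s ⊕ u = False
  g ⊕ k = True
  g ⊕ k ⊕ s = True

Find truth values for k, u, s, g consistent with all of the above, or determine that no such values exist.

The formula is unsatisfiable.

Adding constraints 2, 3, 4 mod 2: every variable appears an even number of times on the left, so the left side is 0.
But the right sides sum to 1 (mod 2). 0 ≠ 1 — the system is inconsistent.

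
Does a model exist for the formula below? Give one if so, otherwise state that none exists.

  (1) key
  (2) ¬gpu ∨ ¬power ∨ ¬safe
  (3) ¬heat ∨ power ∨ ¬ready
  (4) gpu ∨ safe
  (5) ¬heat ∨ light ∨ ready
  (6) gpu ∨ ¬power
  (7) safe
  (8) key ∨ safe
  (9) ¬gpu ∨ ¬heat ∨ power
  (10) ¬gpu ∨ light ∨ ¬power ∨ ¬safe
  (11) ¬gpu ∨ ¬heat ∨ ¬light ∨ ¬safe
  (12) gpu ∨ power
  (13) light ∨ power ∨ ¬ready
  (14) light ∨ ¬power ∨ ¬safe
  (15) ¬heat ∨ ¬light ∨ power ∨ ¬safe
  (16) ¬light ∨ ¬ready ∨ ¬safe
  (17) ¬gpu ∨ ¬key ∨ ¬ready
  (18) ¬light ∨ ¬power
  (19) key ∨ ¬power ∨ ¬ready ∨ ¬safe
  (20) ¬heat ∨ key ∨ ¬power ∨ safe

Unit clause (key) forces key = True.
Unit clause (safe) forces safe = True.
Set heat = False.
Set light = True.
  then (¬light ∨ ¬ready ∨ ¬safe) forces ready = False.
  then (¬light ∨ ¬power) forces power = False.
  then (gpu ∨ power) forces gpu = True.
All clauses satisfied.

heat=F; light=T; ready=F; safe=T; gpu=T; key=T; power=F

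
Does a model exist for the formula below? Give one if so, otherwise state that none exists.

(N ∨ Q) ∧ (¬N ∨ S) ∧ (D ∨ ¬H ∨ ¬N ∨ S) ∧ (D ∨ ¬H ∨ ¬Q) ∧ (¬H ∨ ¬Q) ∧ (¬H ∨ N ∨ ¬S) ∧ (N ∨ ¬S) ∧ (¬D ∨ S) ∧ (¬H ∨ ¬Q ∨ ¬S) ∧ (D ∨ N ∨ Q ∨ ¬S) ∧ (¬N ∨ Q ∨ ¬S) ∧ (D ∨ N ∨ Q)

Q=T, S=F, N=F, H=F, D=F

Set Q = True.
  then (¬H ∨ ¬Q) forces H = False.
Set S = False.
  then (¬N ∨ S) forces N = False.
  then (¬D ∨ S) forces D = False.
All clauses satisfied.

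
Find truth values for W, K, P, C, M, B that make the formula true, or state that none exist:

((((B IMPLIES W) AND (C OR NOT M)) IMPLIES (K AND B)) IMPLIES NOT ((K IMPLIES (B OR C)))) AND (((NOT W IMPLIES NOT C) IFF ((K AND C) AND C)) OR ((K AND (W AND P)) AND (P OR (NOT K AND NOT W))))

W: False, K: False, P: False, C: True, M: True, B: False

  (((B IMPLIES W) AND (C OR NOT M)) IMPLIES (K AND B)) IMPLIES NOT ((K IMPLIES (B OR C))) = True
    ((B IMPLIES W) AND (C OR NOT M)) IMPLIES (K AND B) = False
      (B IMPLIES W) AND (C OR NOT M) = True
        B IMPLIES W = True
        C OR NOT M = True
          NOT M = False
      K AND B = False
    NOT ((K IMPLIES (B OR C))) = False
      K IMPLIES (B OR C) = True
        B OR C = True
  ((NOT W IMPLIES NOT C) IFF ((K AND C) AND C)) OR ((K AND (W AND P)) AND (P OR (NOT K AND NOT W))) = True
    (NOT W IMPLIES NOT C) IFF ((K AND C) AND C) = True
      NOT W IMPLIES NOT C = False
        NOT W = True
        NOT C = False
      (K AND C) AND C = False
        K AND C = False
    (K AND (W AND P)) AND (P OR (NOT K AND NOT W)) = False
      K AND (W AND P) = False
        W AND P = False
      P OR (NOT K AND NOT W) = True
        NOT K AND NOT W = True
          NOT K = True
          NOT W = True
Both conjuncts True, so the formula holds.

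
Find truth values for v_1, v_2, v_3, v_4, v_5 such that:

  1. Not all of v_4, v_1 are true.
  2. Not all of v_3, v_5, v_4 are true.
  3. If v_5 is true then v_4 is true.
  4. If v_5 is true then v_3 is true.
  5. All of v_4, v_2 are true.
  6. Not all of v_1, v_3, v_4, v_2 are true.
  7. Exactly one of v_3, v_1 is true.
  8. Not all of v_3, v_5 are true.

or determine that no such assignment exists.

v_1: False, v_2: True, v_3: True, v_4: True, v_5: False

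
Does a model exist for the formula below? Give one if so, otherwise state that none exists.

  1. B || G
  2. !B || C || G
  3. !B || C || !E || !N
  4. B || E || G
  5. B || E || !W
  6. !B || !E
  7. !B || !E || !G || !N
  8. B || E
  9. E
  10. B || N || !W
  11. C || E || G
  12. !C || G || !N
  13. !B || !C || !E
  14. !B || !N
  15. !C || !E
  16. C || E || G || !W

N = False; E = True; C = False; B = False; W = False; G = True

Unit clause (E) forces E = True.
In (!C || !E) only !C is left, so C = False.
In (!B || !E) only !B is left, so B = False.
In (B || G) only G is left, so G = True.
Set N = False.
  then (B || N || !W) forces W = False.
All clauses satisfied.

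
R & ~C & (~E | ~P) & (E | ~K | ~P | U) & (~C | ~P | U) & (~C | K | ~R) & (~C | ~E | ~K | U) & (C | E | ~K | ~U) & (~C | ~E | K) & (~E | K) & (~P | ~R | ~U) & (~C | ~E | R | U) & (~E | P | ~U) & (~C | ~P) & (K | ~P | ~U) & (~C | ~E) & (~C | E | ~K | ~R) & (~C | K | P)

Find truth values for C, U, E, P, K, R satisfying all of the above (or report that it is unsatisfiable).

C=F, U=T, E=F, P=F, K=F, R=T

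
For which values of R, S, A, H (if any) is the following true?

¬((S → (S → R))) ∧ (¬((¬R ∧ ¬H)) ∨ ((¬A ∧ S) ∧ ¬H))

R = False; S = True; A = True; H = True

  ¬((S → (S → R))) = True
    S → (S → R) = False
      S → R = False
  ¬((¬R ∧ ¬H)) ∨ ((¬A ∧ S) ∧ ¬H) = True
    ¬((¬R ∧ ¬H)) = True
      ¬R ∧ ¬H = False
        ¬R = True
        ¬H = False
    (¬A ∧ S) ∧ ¬H = False
      ¬A ∧ S = False
        ¬A = False
      ¬H = False
Both conjuncts True, so the formula holds.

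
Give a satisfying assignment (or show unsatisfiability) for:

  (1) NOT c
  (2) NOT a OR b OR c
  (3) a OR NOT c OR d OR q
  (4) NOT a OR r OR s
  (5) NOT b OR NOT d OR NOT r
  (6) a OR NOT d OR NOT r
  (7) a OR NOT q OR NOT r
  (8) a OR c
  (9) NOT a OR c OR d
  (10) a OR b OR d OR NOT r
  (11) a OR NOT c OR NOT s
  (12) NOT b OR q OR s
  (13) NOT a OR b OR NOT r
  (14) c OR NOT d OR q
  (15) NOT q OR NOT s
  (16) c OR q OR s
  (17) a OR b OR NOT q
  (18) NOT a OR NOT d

Case c = True:
  Clause (NOT c) is falsified — contradiction.
Case c = False:
  (a OR c) forces a = True.
  (NOT a OR b OR c) forces b = True.
  (NOT a OR c OR d) forces d = True.
  Clause (NOT a OR NOT d) is falsified — contradiction.
Both cases fail, so the formula is unsatisfiable.

No satisfying assignment exists.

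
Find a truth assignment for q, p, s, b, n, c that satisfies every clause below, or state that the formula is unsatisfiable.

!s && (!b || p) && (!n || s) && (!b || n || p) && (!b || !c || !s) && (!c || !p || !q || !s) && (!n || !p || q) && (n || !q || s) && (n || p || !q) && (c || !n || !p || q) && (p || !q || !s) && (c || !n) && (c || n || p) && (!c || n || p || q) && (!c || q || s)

q = False; p = True; s = False; b = False; n = False; c = False

Unit clause (!s) forces s = False.
In (!n || s) only !n is left, so n = False.
In (n || !q || s) only !q is left, so q = False.
In (!c || q || s) only !c is left, so c = False.
In (c || n || p) only p is left, so p = True.
Set b = False.
All clauses satisfied.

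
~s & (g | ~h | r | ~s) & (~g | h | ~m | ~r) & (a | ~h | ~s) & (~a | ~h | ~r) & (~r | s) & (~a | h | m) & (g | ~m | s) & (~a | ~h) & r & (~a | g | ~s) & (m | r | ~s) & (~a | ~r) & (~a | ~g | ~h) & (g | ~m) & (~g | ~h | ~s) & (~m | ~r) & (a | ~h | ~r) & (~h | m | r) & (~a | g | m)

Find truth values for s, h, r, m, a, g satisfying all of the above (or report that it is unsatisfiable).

Case s = True:
  Clause (~s) is falsified — contradiction.
Case s = False:
  (~r | s) forces r = False.
  Clause (r) is falsified — contradiction.
Both cases fail, so the formula is unsatisfiable.

The formula is unsatisfiable.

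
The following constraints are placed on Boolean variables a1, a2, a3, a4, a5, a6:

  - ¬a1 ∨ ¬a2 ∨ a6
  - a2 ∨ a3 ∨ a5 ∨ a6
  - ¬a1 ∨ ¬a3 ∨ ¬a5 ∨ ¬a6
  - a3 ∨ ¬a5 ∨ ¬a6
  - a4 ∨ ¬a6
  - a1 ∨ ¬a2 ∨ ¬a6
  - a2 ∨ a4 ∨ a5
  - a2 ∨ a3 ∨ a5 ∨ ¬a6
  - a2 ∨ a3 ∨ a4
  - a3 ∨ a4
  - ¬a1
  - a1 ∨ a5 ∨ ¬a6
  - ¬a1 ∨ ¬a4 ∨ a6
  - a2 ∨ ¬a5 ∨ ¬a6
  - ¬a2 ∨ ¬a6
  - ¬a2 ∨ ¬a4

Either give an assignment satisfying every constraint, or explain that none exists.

a1 = False, a2 = False, a3 = True, a4 = True, a5 = True, a6 = False

Unit clause (¬a1) forces a1 = False.
Set a2 = False.
Set a3 = True.
Set a4 = True.
Set a5 = True.
  then (a2 ∨ ¬a5 ∨ ¬a6) forces a6 = False.
All clauses satisfied.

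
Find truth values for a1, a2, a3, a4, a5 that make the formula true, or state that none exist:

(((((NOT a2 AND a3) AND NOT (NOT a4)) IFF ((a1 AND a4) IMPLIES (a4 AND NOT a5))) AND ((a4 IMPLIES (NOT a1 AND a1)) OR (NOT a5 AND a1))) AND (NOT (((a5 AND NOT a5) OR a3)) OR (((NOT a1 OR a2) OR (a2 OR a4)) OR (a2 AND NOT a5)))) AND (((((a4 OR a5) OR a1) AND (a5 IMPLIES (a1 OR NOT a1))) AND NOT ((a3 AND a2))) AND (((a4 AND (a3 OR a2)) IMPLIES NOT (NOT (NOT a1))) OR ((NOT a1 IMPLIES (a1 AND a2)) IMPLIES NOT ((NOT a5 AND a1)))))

No satisfying assignment exists.

Case a4 = True: the formula simplifies to (((NOT a2 AND a3) IFF (a1 IMPLIES NOT a5)) AND ((NOT a1 AND a1) OR (NOT a5 AND a1))) AND (((a5 IMPLIES (a1 OR NOT a1)) AND NOT ((a3 AND a2))) AND (((a3 OR a2) IMPLIES NOT (NOT (NOT a1))) OR ((NOT a1 IMPLIES (a1 AND a2)) IMPLIES NOT ((NOT a5 AND a1))))).
  a1 = True: simplifies to (((NOT a2 AND a3) IFF NOT a5) AND NOT a5) AND (NOT ((a3 AND a2)) AND (NOT ((a3 OR a2)) OR NOT (NOT a5))).
    a5 = True: the conjunct NOT a5 is False.
    a5 = False: simplifies to (NOT a2 AND a3) AND (NOT ((a3 AND a2)) AND NOT ((a3 OR a2))).
      a3 = True: the conjunct NOT ((a3 OR a2)) becomes NOT ((True OR a2)) = False.
      a3 = False: the conjunct a3 is False.
  a1 = False: the conjunct (NOT a1 AND a1) OR (NOT a5 AND a1) becomes (True AND False) OR (NOT a5 AND False) = False.
Case a4 = False: the conjunct ((NOT a2 AND a3) AND NOT (NOT a4)) IFF ((a1 AND a4) IMPLIES (a4 AND NOT a5)) becomes ((NOT a2 AND a3) AND False) IFF (False IMPLIES False) = False.
Both cases fail — unsatisfiable.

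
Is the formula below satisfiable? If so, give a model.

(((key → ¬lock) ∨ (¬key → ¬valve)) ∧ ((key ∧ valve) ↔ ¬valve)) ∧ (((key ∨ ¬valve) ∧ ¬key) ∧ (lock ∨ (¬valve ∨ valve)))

Case key = True: the conjunct ¬key is False.
Case key = False: the formula simplifies to valve ∧ (¬valve ∧ (lock ∨ (¬valve ∨ valve))).
  valve = True: the conjunct ¬valve is False.
  valve = False: the conjunct valve is False.
Both cases fail — unsatisfiable.

The formula is unsatisfiable.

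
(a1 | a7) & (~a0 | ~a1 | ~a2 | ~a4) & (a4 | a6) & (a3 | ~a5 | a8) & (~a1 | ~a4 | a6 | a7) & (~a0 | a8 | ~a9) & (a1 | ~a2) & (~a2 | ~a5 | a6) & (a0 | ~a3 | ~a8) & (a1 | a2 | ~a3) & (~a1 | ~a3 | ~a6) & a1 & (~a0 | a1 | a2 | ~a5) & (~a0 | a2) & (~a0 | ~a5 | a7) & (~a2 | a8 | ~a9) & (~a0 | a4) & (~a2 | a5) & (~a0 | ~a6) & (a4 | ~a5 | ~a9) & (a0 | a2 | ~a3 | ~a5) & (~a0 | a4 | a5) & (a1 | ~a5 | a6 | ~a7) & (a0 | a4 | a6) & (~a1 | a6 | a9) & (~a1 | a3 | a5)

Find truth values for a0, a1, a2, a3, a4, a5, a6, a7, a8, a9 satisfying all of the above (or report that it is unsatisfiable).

Unit clause (a1) forces a1 = True.
Set a0 = False.
Set a2 = True.
  then (~a2 | a5) forces a5 = True.
  then (~a2 | ~a5 | a6) forces a6 = True.
  then (~a1 | ~a3 | ~a6) forces a3 = False.
  then (a3 | ~a5 | a8) forces a8 = True.
Set a4 = True.
Set a7 = False.
Set a9 = True.
All clauses satisfied.

a0 = False; a1 = True; a2 = True; a3 = False; a4 = True; a5 = True; a6 = True; a7 = False; a8 = True; a9 = True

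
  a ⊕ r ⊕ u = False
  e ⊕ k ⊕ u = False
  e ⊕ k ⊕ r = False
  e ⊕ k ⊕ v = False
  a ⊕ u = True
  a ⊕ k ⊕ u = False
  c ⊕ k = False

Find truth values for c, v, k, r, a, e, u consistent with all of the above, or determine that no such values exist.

c = True, v = True, k = True, r = True, a = False, e = False, u = True

a ⊕ r ⊕ u = F ⊕ T ⊕ T = False ✓
e ⊕ k ⊕ u = F ⊕ T ⊕ T = False ✓
e ⊕ k ⊕ r = F ⊕ T ⊕ T = False ✓
e ⊕ k ⊕ v = F ⊕ T ⊕ T = False ✓
a ⊕ u = F ⊕ T = True ✓
a ⊕ k ⊕ u = F ⊕ T ⊕ T = False ✓
c ⊕ k = T ⊕ T = False ✓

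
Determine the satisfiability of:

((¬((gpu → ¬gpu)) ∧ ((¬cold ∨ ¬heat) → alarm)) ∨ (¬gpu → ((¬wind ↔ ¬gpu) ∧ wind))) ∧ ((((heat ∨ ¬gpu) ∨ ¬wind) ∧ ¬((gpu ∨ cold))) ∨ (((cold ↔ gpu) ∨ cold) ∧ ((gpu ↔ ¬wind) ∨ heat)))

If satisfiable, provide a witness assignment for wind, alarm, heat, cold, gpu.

wind: True, alarm: True, heat: True, cold: True, gpu: True

  (¬((gpu → ¬gpu)) ∧ ((¬cold ∨ ¬heat) → alarm)) ∨ (¬gpu → ((¬wind ↔ ¬gpu) ∧ wind)) = True
    ¬((gpu → ¬gpu)) ∧ ((¬cold ∨ ¬heat) → alarm) = True
      ¬((gpu → ¬gpu)) = True
        gpu → ¬gpu = False
          ¬gpu = False
      (¬cold ∨ ¬heat) → alarm = True
        ¬cold ∨ ¬heat = False
          ¬cold = False
          ¬heat = False
    ¬gpu → ((¬wind ↔ ¬gpu) ∧ wind) = True
      ¬gpu = False
      (¬wind ↔ ¬gpu) ∧ wind = True
        ¬wind ↔ ¬gpu = True
          ¬wind = False
          ¬gpu = False
  (((heat ∨ ¬gpu) ∨ ¬wind) ∧ ¬((gpu ∨ cold))) ∨ (((cold ↔ gpu) ∨ cold) ∧ ((gpu ↔ ¬wind) ∨ heat)) = True
    ((heat ∨ ¬gpu) ∨ ¬wind) ∧ ¬((gpu ∨ cold)) = False
      (heat ∨ ¬gpu) ∨ ¬wind = True
        heat ∨ ¬gpu = True
          ¬gpu = False
        ¬wind = False
      ¬((gpu ∨ cold)) = False
        gpu ∨ cold = True
    ((cold ↔ gpu) ∨ cold) ∧ ((gpu ↔ ¬wind) ∨ heat) = True
      (cold ↔ gpu) ∨ cold = True
        cold ↔ gpu = True
      (gpu ↔ ¬wind) ∨ heat = True
        gpu ↔ ¬wind = False
          ¬wind = False
Both conjuncts True, so the formula holds.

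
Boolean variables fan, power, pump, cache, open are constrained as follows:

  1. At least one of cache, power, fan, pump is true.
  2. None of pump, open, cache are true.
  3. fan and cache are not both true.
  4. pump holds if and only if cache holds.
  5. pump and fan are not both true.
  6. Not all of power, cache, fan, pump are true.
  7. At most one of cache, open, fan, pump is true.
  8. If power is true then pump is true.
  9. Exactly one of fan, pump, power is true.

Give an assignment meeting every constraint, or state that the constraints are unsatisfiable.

fan = True, power = False, pump = False, cache = False, open = False

  (1) {cache, power, fan, pump}: 1 true — at least one ✓
  (2) {pump, open, cache}: 0 true — none ✓
  (3) fan=T, cache=F — not both ✓
  (4) pump=F, cache=F — same ✓
  (5) pump=F, fan=T — not both ✓
  (6) {power, cache, fan, pump}: 1/4 true — not all ✓
  (7) {cache, open, fan, pump}: 1 true — at most one ✓
  (8) power=F ⇒ pump: vacuous ✓
  (9) {fan, pump, power}: 1 true — exactly one ✓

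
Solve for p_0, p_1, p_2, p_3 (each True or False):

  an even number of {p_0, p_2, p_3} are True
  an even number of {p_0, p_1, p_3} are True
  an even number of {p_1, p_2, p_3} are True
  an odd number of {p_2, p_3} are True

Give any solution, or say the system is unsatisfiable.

p_0: True, p_1: True, p_2: True, p_3: False

{p_0, p_2, p_3}: 2 true → even ✓
{p_0, p_1, p_3}: 2 true → even ✓
{p_1, p_2, p_3}: 2 true → even ✓
{p_2, p_3}: 1 true → odd ✓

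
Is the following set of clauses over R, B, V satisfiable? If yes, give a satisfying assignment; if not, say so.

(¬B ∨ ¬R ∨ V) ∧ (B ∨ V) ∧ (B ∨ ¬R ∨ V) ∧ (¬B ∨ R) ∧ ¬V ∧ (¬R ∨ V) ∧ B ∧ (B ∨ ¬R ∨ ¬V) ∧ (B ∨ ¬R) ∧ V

Unsatisfiable

Case V = True:
  Clause (¬V) is falsified — contradiction.
Case V = False:
  Clause (V) is falsified — contradiction.
Both cases fail, so the formula is unsatisfiable.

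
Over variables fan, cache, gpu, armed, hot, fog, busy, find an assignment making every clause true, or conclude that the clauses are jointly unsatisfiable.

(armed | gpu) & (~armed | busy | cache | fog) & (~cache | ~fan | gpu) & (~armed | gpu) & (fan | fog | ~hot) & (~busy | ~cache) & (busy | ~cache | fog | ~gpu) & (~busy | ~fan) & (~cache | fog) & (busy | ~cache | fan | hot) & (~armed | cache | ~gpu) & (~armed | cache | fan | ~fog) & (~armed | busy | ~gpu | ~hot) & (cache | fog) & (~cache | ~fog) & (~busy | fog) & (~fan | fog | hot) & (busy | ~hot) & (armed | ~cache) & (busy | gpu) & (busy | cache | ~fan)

Try fan = True:
  (~busy | ~fan) forces busy = False.
  (busy | ~hot) forces hot = False.
  (~fan | fog | hot) forces fog = True.
  (~cache | ~fog) forces cache = False.
  clause (busy | cache | ~fan) is falsified — backtrack.
So fan = False.
Set cache = False.
  then (cache | fog) forces fog = True.
  then (~armed | cache | fan | ~fog) forces armed = False.
  then (armed | gpu) forces gpu = True.
Set hot = True.
  then (busy | ~hot) forces busy = True.
All clauses satisfied.

fan=F, cache=F, gpu=T, armed=F, hot=T, fog=T, busy=T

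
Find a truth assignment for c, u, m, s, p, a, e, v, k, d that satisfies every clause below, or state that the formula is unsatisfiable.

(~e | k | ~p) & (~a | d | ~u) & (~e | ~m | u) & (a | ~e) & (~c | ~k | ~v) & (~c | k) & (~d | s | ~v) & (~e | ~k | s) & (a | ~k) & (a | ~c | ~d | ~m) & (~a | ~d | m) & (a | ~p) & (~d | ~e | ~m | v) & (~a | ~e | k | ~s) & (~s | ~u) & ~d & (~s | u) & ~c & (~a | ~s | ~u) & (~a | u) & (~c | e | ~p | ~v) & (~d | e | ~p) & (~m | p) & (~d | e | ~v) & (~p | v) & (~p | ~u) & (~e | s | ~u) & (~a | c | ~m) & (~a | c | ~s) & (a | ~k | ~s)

c = False; u = True; m = False; s = False; p = False; a = False; e = False; v = True; k = False; d = False

Unit clause (~d) forces d = False.
Unit clause (~c) forces c = False.
Set u = True.
  then (~a | d | ~u) forces a = False.
  then (a | ~e) forces e = False.
  then (a | ~k) forces k = False.
  then (a | ~p) forces p = False.
  then (~s | ~u) forces s = False.
  then (~m | p) forces m = False.
Set v = True.
All clauses satisfied.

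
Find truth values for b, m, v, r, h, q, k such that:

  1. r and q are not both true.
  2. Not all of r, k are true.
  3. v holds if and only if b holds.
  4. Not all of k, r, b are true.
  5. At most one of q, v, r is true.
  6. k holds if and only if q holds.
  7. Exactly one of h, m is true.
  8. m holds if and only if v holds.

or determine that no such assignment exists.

b = True; m = True; v = True; r = False; h = False; q = False; k = False

  (1) r=F, q=F — not both ✓
  (2) {r, k}: 0/2 true — not all ✓
  (3) v=T, b=T — same ✓
  (4) {k, r, b}: 1/3 true — not all ✓
  (5) {q, v, r}: 1 true — at most one ✓
  (6) k=F, q=F — same ✓
  (7) {h, m}: 1 true — exactly one ✓
  (8) m=T, v=T — same ✓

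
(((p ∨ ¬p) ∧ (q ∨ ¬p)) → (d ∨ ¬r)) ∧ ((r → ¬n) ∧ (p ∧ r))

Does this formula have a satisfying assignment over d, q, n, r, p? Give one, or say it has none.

d = True, q = False, n = False, r = True, p = True

  ((p ∨ ¬p) ∧ (q ∨ ¬p)) → (d ∨ ¬r) = True
    (p ∨ ¬p) ∧ (q ∨ ¬p) = False
      p ∨ ¬p = True
        ¬p = False
      q ∨ ¬p = False
        ¬p = False
    d ∨ ¬r = True
      ¬r = False
  (r → ¬n) ∧ (p ∧ r) = True
    r → ¬n = True
      ¬n = True
    p ∧ r = True
Both conjuncts True, so the formula holds.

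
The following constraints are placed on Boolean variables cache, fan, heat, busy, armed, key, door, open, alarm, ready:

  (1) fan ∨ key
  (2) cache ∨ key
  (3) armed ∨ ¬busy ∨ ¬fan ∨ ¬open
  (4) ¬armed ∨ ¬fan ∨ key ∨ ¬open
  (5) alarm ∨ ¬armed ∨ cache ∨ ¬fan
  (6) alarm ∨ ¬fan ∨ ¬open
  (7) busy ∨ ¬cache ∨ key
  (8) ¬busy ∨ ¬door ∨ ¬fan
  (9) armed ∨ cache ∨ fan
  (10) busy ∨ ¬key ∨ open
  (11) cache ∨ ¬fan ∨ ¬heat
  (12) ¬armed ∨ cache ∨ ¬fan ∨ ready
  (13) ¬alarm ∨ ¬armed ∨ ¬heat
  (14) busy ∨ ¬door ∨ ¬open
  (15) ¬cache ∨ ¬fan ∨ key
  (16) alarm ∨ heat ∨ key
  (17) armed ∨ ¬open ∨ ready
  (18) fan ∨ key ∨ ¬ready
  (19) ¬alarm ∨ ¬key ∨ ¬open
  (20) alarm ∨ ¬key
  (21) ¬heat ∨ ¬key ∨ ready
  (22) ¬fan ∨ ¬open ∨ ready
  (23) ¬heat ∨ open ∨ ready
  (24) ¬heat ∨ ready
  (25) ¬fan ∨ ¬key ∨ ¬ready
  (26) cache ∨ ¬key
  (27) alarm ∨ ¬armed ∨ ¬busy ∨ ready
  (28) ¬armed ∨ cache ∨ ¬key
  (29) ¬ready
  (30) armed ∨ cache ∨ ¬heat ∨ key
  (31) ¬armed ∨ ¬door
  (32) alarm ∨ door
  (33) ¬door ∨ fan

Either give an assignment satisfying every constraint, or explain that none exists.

Unit clause (¬ready) forces ready = False.
In (¬heat ∨ ready) only ¬heat is left, so heat = False.
Try cache = False:
  (cache ∨ key) forces key = True.
  clause (cache ∨ ¬key) is falsified — backtrack.
So cache = True.
Set fan = True.
  then (¬cache ∨ ¬fan ∨ key) forces key = True.
  then (alarm ∨ ¬key) forces alarm = True.
  then (¬fan ∨ ¬open ∨ ready) forces open = False.
  then (busy ∨ ¬key ∨ open) forces busy = True.
  then (¬busy ∨ ¬door ∨ ¬fan) forces door = False.
Set armed = True.
All clauses satisfied.

cache=T, fan=T, heat=F, busy=T, armed=T, key=T, door=F, open=F, alarm=T, ready=F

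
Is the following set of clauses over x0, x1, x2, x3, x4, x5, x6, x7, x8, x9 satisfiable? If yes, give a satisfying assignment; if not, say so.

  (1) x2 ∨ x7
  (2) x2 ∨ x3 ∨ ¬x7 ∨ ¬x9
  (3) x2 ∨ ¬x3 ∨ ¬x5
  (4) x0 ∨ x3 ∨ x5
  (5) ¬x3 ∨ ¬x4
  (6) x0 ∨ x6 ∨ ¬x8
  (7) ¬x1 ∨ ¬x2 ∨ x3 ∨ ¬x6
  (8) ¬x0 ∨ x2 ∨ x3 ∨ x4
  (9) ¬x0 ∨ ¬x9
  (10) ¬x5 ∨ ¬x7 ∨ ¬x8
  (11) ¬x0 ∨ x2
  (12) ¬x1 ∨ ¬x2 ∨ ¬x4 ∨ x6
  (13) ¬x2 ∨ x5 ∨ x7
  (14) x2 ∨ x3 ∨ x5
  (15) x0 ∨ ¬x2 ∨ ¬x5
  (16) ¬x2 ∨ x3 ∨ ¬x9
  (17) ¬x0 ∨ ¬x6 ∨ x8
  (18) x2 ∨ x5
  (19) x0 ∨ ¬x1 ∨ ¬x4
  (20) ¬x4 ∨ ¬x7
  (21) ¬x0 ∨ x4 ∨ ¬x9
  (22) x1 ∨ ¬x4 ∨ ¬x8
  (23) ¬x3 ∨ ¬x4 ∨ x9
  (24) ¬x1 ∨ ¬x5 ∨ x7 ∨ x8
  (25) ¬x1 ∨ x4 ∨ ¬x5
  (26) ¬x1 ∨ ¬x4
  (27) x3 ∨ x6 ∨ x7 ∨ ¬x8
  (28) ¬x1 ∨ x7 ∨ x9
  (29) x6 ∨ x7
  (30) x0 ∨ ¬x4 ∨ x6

x0 = False, x1 = True, x2 = True, x3 = True, x4 = False, x5 = False, x6 = True, x7 = True, x8 = False, x9 = False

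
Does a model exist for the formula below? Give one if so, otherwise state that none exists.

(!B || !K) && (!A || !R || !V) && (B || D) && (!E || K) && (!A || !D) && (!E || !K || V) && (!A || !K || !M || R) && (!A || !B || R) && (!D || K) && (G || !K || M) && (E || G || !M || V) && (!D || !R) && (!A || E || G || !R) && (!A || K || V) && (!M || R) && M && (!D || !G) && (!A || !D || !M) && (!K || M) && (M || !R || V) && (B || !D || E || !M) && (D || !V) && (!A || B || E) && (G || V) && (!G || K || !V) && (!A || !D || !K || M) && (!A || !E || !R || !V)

B = True, D = False, R = True, V = False, M = True, K = False, A = False, E = False, G = True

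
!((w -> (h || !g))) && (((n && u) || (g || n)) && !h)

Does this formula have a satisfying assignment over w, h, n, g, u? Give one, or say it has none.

w: True, h: False, n: True, g: True, u: False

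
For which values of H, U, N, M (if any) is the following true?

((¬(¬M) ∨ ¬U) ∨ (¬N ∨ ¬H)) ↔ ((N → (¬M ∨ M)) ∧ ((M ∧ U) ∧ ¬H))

H = False; U = True; N = True; M = True

  ((¬(¬M) ∨ ¬U) ∨ (¬N ∨ ¬H)) ↔ ((N → (¬M ∨ M)) ∧ ((M ∧ U) ∧ ¬H)) = True
    (¬(¬M) ∨ ¬U) ∨ (¬N ∨ ¬H) = True
      ¬(¬M) ∨ ¬U = True
        ¬(¬M) = True
          ¬M = False
        ¬U = False
      ¬N ∨ ¬H = True
        ¬N = False
        ¬H = True
    (N → (¬M ∨ M)) ∧ ((M ∧ U) ∧ ¬H) = True
      N → (¬M ∨ M) = True
        ¬M ∨ M = True
          ¬M = False
      (M ∧ U) ∧ ¬H = True
        M ∧ U = True
        ¬H = True
The formula evaluates to True.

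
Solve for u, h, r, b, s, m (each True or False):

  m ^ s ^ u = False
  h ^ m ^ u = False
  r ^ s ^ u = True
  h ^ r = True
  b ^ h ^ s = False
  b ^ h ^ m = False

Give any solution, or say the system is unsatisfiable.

u=F, h=T, r=F, b=F, s=T, m=T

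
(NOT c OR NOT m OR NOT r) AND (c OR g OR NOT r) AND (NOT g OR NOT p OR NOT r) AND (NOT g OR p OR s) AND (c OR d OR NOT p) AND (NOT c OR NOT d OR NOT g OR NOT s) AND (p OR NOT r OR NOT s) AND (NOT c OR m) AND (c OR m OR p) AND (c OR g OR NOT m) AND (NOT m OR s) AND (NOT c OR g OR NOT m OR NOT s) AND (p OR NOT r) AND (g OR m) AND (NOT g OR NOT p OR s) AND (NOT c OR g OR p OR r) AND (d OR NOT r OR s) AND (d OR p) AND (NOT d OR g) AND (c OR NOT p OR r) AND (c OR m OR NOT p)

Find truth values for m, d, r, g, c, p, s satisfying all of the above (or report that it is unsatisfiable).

m=T, d=F, r=F, g=T, c=T, p=T, s=T

Set m = True.
  then (NOT m OR s) forces s = True.
Set d = False.
  then (d OR p) forces p = True.
  then (c OR d OR NOT p) forces c = True.
  then (NOT c OR g OR NOT m OR NOT s) forces g = True.
  then (NOT c OR NOT m OR NOT r) forces r = False.
All clauses satisfied.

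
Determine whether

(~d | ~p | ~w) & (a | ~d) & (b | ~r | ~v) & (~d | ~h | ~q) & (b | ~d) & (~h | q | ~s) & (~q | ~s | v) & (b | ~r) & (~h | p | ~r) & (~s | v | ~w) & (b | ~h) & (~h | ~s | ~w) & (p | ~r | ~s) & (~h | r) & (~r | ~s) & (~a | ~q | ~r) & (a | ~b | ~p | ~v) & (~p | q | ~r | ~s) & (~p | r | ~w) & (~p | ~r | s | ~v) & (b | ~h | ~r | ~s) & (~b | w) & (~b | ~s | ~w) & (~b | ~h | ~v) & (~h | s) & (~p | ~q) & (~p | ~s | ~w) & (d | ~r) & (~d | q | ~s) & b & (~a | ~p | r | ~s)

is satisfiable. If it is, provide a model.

Unit clause (b) forces b = True.
In (~b | w) only w is left, so w = True.
In (~b | ~s | ~w) only ~s is left, so s = False.
In (~h | s) only ~h is left, so h = False.
Set r = False.
  then (~p | r | ~w) forces p = False.
Set v = True.
Set q = True.
Set a = False.
  then (a | ~d) forces d = False.
All clauses satisfied.

r = False; s = False; v = True; q = True; a = False; d = False; h = False; b = True; w = True; p = False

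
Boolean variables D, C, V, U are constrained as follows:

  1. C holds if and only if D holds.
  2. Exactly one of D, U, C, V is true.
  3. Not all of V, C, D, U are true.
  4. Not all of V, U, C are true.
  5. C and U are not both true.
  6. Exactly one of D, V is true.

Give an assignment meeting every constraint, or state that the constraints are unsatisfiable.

D = False, C = False, V = True, U = False

  (1) C=F, D=F — same ✓
  (2) {D, U, C, V}: 1 true — exactly one ✓
  (3) {V, C, D, U}: 1/4 true — not all ✓
  (4) {V, U, C}: 1/3 true — not all ✓
  (5) C=F, U=F — not both ✓
  (6) {D, V}: 1 true — exactly one ✓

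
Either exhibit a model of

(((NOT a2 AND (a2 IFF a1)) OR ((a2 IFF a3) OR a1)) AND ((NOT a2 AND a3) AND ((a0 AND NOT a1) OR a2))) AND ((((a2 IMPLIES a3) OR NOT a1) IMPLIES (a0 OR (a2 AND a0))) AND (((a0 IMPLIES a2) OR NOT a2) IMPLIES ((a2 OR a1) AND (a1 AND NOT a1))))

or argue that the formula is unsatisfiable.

Unsatisfiable

The conjunct ((a0 IMPLIES a2) OR NOT a2) IMPLIES ((a2 OR a1) AND (a1 AND NOT a1)) is unsatisfiable on its own:
  a0=F, a1=F, a2=F: evaluates to False.
  a0=F, a1=F, a2=T: evaluates to False.
  a0=F, a1=T, a2=F: evaluates to False.
  a0=F, a1=T, a2=T: evaluates to False.
  a0=T, a1=F, a2=F: evaluates to False.
  a0=T, a1=F, a2=T: evaluates to False.
  a0=T, a1=T, a2=F: evaluates to False.
  a0=T, a1=T, a2=T: evaluates to False.
So the whole conjunction is unsatisfiable.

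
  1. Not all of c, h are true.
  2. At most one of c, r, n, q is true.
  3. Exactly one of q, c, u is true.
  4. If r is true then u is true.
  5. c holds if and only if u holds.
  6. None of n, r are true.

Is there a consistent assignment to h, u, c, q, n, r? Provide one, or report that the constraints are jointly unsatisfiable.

h=F, u=F, c=F, q=T, n=F, r=F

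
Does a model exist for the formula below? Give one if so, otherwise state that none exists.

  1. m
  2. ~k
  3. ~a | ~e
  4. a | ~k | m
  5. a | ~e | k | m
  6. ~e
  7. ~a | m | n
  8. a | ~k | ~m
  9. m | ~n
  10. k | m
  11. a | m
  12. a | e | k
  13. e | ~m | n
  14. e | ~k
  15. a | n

Unit clause (m) forces m = True.
Unit clause (~k) forces k = False.
Unit clause (~e) forces e = False.
In (a | e | k) only a is left, so a = True.
In (e | ~m | n) only n is left, so n = True.
All clauses satisfied.

k: False, e: False, a: True, m: True, n: True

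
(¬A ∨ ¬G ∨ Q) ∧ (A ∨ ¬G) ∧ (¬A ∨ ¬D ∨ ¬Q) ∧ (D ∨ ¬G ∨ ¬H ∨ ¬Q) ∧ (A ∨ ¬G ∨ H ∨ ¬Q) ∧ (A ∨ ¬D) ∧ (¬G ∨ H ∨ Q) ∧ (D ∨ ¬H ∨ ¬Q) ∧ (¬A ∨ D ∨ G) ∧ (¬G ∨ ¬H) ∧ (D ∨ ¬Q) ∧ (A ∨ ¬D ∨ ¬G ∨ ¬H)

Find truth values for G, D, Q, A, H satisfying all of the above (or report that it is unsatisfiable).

Set G = False.
Set D = False.
  then (¬A ∨ D ∨ G) forces A = False.
  then (D ∨ ¬Q) forces Q = False.
Set H = True.
All clauses satisfied.

G = False, D = False, Q = False, A = False, H = True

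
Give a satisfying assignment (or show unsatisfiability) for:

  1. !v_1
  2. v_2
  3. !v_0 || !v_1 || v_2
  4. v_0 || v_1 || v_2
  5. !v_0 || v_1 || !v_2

Unit clause (!v_1) forces v_1 = False.
Unit clause (v_2) forces v_2 = True.
In (!v_0 || v_1 || !v_2) only !v_0 is left, so v_0 = False.
Check each clause:
  (!v_1): !v_1 holds.
  (v_2): v_2 holds.
  (!v_0 || !v_1 || v_2): !v_0 holds.
  (v_0 || v_1 || v_2): v_2 holds.
  (!v_0 || v_1 || !v_2): !v_0 holds.
All clauses satisfied.

v_0 = False; v_1 = False; v_2 = True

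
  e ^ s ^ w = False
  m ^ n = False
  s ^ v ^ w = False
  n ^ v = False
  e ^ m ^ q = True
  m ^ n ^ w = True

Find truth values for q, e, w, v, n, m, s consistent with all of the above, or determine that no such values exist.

q = True, e = False, w = True, v = False, n = False, m = False, s = True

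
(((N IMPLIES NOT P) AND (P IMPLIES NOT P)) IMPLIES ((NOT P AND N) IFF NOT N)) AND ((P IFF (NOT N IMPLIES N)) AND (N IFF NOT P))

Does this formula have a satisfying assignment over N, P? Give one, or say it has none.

Unsatisfiable

Case P = True: the formula simplifies to (NOT N IMPLIES N) AND NOT N.
  N = True: the conjunct NOT N is False.
  N = False: the conjunct NOT N IMPLIES N becomes NOT False IMPLIES False = False.
Case P = False: the formula simplifies to (N IFF NOT N) AND (NOT ((NOT N IMPLIES N)) AND N).
  N = True: the conjunct N IFF NOT N becomes True IFF NOT True = False.
  N = False: the conjunct N IFF NOT N becomes False IFF NOT False = False.
Both cases fail — unsatisfiable.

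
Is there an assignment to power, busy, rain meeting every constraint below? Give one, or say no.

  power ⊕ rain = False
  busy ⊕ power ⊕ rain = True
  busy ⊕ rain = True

power=F, busy=T, rain=F

power ⊕ rain = F ⊕ F = False ✓
busy ⊕ power ⊕ rain = T ⊕ F ⊕ F = True ✓
busy ⊕ rain = T ⊕ F = True ✓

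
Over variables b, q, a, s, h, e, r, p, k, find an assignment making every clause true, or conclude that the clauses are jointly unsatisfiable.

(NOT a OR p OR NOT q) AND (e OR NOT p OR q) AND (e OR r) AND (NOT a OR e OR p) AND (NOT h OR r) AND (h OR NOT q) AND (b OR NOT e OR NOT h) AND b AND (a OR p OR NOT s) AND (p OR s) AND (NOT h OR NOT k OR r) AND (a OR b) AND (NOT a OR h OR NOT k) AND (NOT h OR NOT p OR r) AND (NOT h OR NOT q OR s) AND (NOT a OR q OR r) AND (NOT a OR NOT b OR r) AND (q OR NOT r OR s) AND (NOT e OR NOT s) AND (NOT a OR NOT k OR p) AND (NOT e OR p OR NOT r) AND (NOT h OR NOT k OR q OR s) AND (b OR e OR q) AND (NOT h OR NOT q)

Unit clause (b) forces b = True.
Try q = True:
  (h OR NOT q) forces h = True.
  clause (NOT h OR NOT q) is falsified — backtrack.
So q = False.
Set a = False.
Set s = False.
  then (p OR s) forces p = True.
  then (q OR NOT r OR s) forces r = False.
  then (e OR NOT p OR q) forces e = True.
  then (NOT h OR r) forces h = False.
Set k = False.
All clauses satisfied.

b: True, q: False, a: False, s: False, h: False, e: True, r: False, p: True, k: False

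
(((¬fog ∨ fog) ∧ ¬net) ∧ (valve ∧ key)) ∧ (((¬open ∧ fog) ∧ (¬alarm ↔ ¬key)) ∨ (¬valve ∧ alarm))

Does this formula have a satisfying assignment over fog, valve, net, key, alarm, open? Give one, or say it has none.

fog=T, valve=T, net=F, key=T, alarm=T, open=F

  ((¬fog ∨ fog) ∧ ¬net) ∧ (valve ∧ key) = True
    (¬fog ∨ fog) ∧ ¬net = True
      ¬fog ∨ fog = True
        ¬fog = False
      ¬net = True
    valve ∧ key = True
  ((¬open ∧ fog) ∧ (¬alarm ↔ ¬key)) ∨ (¬valve ∧ alarm) = True
    (¬open ∧ fog) ∧ (¬alarm ↔ ¬key) = True
      ¬open ∧ fog = True
        ¬open = True
      ¬alarm ↔ ¬key = True
        ¬alarm = False
        ¬key = False
    ¬valve ∧ alarm = False
      ¬valve = False
Both conjuncts True, so the formula holds.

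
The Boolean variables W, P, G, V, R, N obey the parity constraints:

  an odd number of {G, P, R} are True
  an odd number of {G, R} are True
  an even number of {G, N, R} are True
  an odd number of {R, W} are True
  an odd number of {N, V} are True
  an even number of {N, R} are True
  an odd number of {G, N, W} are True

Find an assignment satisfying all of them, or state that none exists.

W=F; P=F; G=F; V=F; R=T; N=T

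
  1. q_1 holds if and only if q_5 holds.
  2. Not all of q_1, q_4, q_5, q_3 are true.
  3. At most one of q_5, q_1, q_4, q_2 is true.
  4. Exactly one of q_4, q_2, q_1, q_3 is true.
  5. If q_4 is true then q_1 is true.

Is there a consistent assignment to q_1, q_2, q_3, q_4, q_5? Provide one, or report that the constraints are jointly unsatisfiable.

q_1 = False; q_2 = False; q_3 = True; q_4 = False; q_5 = False

  (1) q_1=F, q_5=F — same ✓
  (2) {q_1, q_4, q_5, q_3}: 1/4 true — not all ✓
  (3) {q_5, q_1, q_4, q_2}: 0 true — at most one ✓
  (4) {q_4, q_2, q_1, q_3}: 1 true — exactly one ✓
  (5) q_4=F ⇒ q_1: vacuous ✓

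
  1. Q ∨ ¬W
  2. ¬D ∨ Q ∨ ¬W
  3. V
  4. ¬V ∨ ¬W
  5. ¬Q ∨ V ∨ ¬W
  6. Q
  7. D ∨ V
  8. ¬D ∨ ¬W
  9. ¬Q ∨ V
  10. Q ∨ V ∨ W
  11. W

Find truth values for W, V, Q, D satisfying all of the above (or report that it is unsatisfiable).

Case V = True:
  (¬V ∨ ¬W) forces W = False.
  Clause (W) is falsified — contradiction.
Case V = False:
  Clause (V) is falsified — contradiction.
Both cases fail, so the formula is unsatisfiable.

UNSATISFIABLE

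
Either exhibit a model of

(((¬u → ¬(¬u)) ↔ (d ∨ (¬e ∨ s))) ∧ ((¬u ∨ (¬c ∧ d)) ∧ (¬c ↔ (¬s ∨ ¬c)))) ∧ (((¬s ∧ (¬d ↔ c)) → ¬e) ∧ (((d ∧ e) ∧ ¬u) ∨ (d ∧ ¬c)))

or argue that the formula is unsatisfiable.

e=F, c=F, s=T, u=T, d=T

  ((¬u → ¬(¬u)) ↔ (d ∨ (¬e ∨ s))) ∧ ((¬u ∨ (¬c ∧ d)) ∧ (¬c ↔ (¬s ∨ ¬c))) = True
    (¬u → ¬(¬u)) ↔ (d ∨ (¬e ∨ s)) = True
      ¬u → ¬(¬u) = True
        ¬u = False
        ¬(¬u) = True
          ¬u = False
      d ∨ (¬e ∨ s) = True
        ¬e ∨ s = True
          ¬e = True
    (¬u ∨ (¬c ∧ d)) ∧ (¬c ↔ (¬s ∨ ¬c)) = True
      ¬u ∨ (¬c ∧ d) = True
        ¬u = False
        ¬c ∧ d = True
          ¬c = True
      ¬c ↔ (¬s ∨ ¬c) = True
        ¬c = True
        ¬s ∨ ¬c = True
          ¬s = False
          ¬c = True
  ((¬s ∧ (¬d ↔ c)) → ¬e) ∧ (((d ∧ e) ∧ ¬u) ∨ (d ∧ ¬c)) = True
    (¬s ∧ (¬d ↔ c)) → ¬e = True
      ¬s ∧ (¬d ↔ c) = False
        ¬s = False
        ¬d ↔ c = True
          ¬d = False
      ¬e = True
    ((d ∧ e) ∧ ¬u) ∨ (d ∧ ¬c) = True
      (d ∧ e) ∧ ¬u = False
        d ∧ e = False
        ¬u = False
      d ∧ ¬c = True
        ¬c = True
Both conjuncts True, so the formula holds.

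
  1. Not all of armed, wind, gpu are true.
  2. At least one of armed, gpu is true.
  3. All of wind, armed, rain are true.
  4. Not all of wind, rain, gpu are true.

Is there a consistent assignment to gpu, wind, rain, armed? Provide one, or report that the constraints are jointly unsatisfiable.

gpu=F; wind=T; rain=T; armed=T

  (1) {armed, wind, gpu}: 2/3 true — not all ✓
  (2) {armed, gpu}: 1 true — at least one ✓
  (3) {wind, armed, rain}: all 3 true ✓
  (4) {wind, rain, gpu}: 2/3 true — not all ✓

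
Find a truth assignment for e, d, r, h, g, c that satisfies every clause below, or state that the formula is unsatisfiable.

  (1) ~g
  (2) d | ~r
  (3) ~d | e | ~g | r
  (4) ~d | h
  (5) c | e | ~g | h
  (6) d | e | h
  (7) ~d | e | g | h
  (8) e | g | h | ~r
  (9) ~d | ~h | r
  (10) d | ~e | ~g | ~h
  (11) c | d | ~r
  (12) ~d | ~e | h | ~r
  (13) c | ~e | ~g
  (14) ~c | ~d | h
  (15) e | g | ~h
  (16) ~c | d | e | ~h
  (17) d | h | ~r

Unit clause (~g) forces g = False.
Try e = False:
  (e | g | ~h) forces h = False.
  (~d | h) forces d = False.
  clause (d | e | h) is falsified — backtrack.
So e = True.
Set d = True.
  then (~d | h) forces h = True.
  then (~d | ~h | r) forces r = True.
Set c = False.
All clauses satisfied.

e=T; d=T; r=T; h=T; g=F; c=F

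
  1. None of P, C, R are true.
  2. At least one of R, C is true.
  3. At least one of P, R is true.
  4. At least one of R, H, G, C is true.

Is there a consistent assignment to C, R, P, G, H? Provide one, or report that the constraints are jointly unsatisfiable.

Unsatisfiable — no assignment works.

Case R = True:
  Constraint (1) is violated (R=T) — contradiction.
Case R = False:
  (1) forces P = False.
  Constraint (3) is violated (P=F, R=F) — contradiction.
Both cases fail — unsatisfiable.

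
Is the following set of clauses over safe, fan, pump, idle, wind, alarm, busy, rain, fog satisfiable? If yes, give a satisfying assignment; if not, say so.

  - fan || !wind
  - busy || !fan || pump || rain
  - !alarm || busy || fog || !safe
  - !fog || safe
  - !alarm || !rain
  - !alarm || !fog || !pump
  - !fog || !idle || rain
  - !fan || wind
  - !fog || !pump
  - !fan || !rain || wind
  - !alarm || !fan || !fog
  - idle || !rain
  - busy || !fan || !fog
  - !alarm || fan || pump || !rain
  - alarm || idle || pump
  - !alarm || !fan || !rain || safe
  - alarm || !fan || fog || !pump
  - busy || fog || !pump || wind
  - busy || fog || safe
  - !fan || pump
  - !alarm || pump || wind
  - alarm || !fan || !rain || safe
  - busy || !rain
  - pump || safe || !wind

Set safe = False.
  then (!fog || safe) forces fog = False.
  then (busy || fog || safe) forces busy = True.
Set fan = False.
  then (fan || !wind) forces wind = False.
Set pump = False.
  then (!alarm || pump || wind) forces alarm = False.
  then (alarm || idle || pump) forces idle = True.
Set rain = True.
All clauses satisfied.

safe = False, fan = False, pump = False, idle = True, wind = False, alarm = False, busy = True, rain = True, fog = False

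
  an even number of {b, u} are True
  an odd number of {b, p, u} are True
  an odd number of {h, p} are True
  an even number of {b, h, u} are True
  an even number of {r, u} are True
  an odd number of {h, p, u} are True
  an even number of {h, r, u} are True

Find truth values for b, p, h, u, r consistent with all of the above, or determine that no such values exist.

b = False, p = True, h = False, u = False, r = False

{b, u}: 0 true → even ✓
{b, p, u}: 1 true → odd ✓
{h, p}: 1 true → odd ✓
{b, h, u}: 0 true → even ✓
{r, u}: 0 true → even ✓
{h, p, u}: 1 true → odd ✓
{h, r, u}: 0 true → even ✓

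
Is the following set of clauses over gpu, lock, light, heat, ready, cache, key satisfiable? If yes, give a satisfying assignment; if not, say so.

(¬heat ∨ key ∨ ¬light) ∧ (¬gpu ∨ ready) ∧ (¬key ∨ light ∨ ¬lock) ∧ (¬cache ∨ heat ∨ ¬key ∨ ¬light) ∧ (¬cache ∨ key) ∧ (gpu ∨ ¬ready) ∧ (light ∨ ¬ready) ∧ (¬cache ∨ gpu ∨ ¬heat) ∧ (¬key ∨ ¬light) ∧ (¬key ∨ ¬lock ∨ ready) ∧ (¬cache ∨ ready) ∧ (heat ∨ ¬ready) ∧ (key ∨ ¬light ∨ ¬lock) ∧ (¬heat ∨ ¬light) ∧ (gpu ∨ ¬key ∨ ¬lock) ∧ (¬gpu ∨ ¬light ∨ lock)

gpu = False; lock = True; light = False; heat = False; ready = False; cache = False; key = False

Try gpu = True:
  (¬gpu ∨ ready) forces ready = True.
  (light ∨ ¬ready) forces light = True.
  (¬key ∨ ¬light) forces key = False.
  (¬heat ∨ key ∨ ¬light) forces heat = False.
  clause (heat ∨ ¬ready) is falsified — backtrack.
So gpu = False.
  then (gpu ∨ ¬ready) forces ready = False.
  then (¬cache ∨ ready) forces cache = False.
Set lock = True.
  then (¬key ∨ ¬lock ∨ ready) forces key = False.
  then (key ∨ ¬light ∨ ¬lock) forces light = False.
Set heat = False.
All clauses satisfied.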